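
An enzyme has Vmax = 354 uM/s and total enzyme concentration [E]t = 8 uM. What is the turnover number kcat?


kcat = Vmax / [E]t
kcat = 354 / 8
kcat = 44.25 s^-1

44.25 s^-1


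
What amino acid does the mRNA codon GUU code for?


Standard genetic code lookup.
Codon GUU -> Val

Val


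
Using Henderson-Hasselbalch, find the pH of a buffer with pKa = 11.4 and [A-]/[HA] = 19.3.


pH = pKa + log10([A-]/[HA])
pH = 11.4 + log10(19.3)
pH = 12.6856

12.6856


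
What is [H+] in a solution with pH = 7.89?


[H+] = 10^(-pH)
[H+] = 10^(-7.89)
[H+] = 1.288e-08 M

1.288e-08 M


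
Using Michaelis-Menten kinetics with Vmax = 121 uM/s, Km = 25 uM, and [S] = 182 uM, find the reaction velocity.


v = Vmax * [S] / (Km + [S])
v = 121 * 182 / (25 + 182)
v = 106.3865 uM/s

106.3865 uM/s


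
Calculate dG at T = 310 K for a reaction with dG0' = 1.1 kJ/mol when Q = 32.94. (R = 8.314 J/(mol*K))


dG = dG0' + RT * ln(Q) / 1000
dG = 1.1 + 8.314 * 310 * ln(32.94) / 1000
dG = 10.107 kJ/mol

10.107 kJ/mol


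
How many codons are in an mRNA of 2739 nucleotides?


codons = nucleotides / 3
codons = 2739 / 3 = 913

913


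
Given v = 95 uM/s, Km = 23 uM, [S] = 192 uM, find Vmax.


Vmax = v * (Km + [S]) / [S]
Vmax = 95 * (23 + 192) / 192
Vmax = 106.3802 uM/s

106.3802 uM/s


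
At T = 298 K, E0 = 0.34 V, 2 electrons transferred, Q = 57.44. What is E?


E = E0 - (RT/nF) * ln(Q)
E = 0.34 - (8.314 * 298 / (2 * 96485)) * ln(57.44)
E = 0.288 V

0.288 V


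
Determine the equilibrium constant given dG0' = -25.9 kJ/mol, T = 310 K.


Keq = exp(-dG0 * 1000 / (R * T))
Keq = exp(-(-25.9) * 1000 / (8.314 * 310))
Keq = 23135.4282

23135.4282


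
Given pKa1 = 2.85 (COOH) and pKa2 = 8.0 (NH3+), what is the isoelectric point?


pI = (pKa1 + pKa2) / 2
pI = (2.85 + 8.0) / 2
pI = 5.425

5.425


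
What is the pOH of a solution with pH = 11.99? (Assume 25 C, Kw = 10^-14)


pOH = 14 - pH
pOH = 14 - 11.99
pOH = 2.01

2.01


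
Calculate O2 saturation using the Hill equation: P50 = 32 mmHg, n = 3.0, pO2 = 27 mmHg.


Y = pO2^n / (P50^n + pO2^n)
Y = 27^3.0 / (32^3.0 + 27^3.0)
Y = 37.53%

37.53%


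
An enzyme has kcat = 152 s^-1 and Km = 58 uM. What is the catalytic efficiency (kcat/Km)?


Catalytic efficiency = kcat / Km
= 152 / 58
= 2.6207 uM^-1*s^-1

2.6207 uM^-1*s^-1


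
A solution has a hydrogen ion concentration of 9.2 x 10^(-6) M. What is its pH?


pH = -log10([H+])
pH = -log10(9.2 x 10^(-6))
pH = 5.0362

5.0362


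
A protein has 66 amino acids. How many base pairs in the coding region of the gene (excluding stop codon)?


Each amino acid = 1 codon = 3 bp
bp = 66 * 3 = 198 bp

198 bp


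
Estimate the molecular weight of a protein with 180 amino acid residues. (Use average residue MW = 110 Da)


MW = n_residues * 110 Da
MW = 180 * 110
MW = 19800 Da

19800 Da


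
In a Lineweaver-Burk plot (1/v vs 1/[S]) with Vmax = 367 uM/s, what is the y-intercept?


y-intercept = 1/Vmax
= 1/367
= 0.0027 s/uM

0.0027 s/uM


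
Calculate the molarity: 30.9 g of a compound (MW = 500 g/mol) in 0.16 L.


C = (mass / MW) / volume
C = (30.9 / 500) / 0.16
C = 0.3862 M

0.3862 M


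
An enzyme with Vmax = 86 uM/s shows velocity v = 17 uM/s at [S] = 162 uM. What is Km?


Km = [S] * (Vmax - v) / v
Km = 162 * (86 - 17) / 17
Km = 657.5294 uM

657.5294 uM


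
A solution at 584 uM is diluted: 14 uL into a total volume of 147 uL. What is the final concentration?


C2 = C1 * V1 / V2
C2 = 584 * 14 / 147
C2 = 55.619 uM

55.619 uM


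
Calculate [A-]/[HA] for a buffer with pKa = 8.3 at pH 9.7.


[A-]/[HA] = 10^(pH - pKa)
= 10^(9.7 - 8.3)
= 25.1189

25.1189


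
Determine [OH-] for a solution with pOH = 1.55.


[OH-] = 10^(-pOH)
[OH-] = 10^(-1.55)
[OH-] = 0.0282 M

0.0282 M


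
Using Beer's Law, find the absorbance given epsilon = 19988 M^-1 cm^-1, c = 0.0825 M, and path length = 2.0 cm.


A = epsilon * c * l
A = 19988 * 0.0825 * 2.0
A = 3298.02

3298.02


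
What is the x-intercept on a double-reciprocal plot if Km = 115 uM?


x-intercept = -1/Km
= -1/115
= -0.0087 1/uM

-0.0087 1/uM


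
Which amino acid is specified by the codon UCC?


Standard genetic code lookup.
Codon UCC -> Ser

Ser


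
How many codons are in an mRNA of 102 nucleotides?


codons = nucleotides / 3
codons = 102 / 3 = 34

34


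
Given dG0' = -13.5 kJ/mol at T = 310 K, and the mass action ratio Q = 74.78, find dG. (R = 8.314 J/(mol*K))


dG = dG0' + RT * ln(Q) / 1000
dG = -13.5 + 8.314 * 310 * ln(74.78) / 1000
dG = -2.3799 kJ/mol

-2.3799 kJ/mol


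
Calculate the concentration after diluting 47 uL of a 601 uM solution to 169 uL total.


C2 = C1 * V1 / V2
C2 = 601 * 47 / 169
C2 = 167.142 uM

167.142 uM


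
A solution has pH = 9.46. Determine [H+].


[H+] = 10^(-pH)
[H+] = 10^(-9.46)
[H+] = 3.467e-10 M

3.467e-10 M


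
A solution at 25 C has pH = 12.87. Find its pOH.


pOH = 14 - pH
pOH = 14 - 12.87
pOH = 1.13

1.13


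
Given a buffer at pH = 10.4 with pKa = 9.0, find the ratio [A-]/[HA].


[A-]/[HA] = 10^(pH - pKa)
= 10^(10.4 - 9.0)
= 25.1189

25.1189


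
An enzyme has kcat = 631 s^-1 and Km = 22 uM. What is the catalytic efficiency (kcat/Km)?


Catalytic efficiency = kcat / Km
= 631 / 22
= 28.6818 uM^-1*s^-1

28.6818 uM^-1*s^-1


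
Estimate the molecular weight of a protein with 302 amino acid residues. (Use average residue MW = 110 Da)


MW = n_residues * 110 Da
MW = 302 * 110
MW = 33220 Da

33220 Da


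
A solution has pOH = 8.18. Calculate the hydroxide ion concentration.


[OH-] = 10^(-pOH)
[OH-] = 10^(-8.18)
[OH-] = 6.607e-09 M

6.607e-09 M


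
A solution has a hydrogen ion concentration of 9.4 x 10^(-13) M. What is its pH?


pH = -log10([H+])
pH = -log10(9.4 x 10^(-13))
pH = 12.0269

12.0269


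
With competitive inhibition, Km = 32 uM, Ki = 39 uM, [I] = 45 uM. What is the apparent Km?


Km_app = Km * (1 + [I]/Ki)
Km_app = 32 * (1 + 45/39)
Km_app = 68.9231 uM

68.9231 uM


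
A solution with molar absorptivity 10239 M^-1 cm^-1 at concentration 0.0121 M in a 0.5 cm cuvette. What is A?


A = epsilon * c * l
A = 10239 * 0.0121 * 0.5
A = 61.9459

61.9459


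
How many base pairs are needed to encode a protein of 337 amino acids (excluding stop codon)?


Each amino acid = 1 codon = 3 bp
bp = 337 * 3 = 1011 bp

1011 bp


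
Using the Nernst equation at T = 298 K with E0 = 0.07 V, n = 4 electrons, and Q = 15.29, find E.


E = E0 - (RT/nF) * ln(Q)
E = 0.07 - (8.314 * 298 / (4 * 96485)) * ln(15.29)
E = 0.0525 V

0.0525 V


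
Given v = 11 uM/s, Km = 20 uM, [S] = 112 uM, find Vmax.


Vmax = v * (Km + [S]) / [S]
Vmax = 11 * (20 + 112) / 112
Vmax = 12.9643 uM/s

12.9643 uM/s


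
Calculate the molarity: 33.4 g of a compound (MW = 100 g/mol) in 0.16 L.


C = (mass / MW) / volume
C = (33.4 / 100) / 0.16
C = 2.0875 M

2.0875 M


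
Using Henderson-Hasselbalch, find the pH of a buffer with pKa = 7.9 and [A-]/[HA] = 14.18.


pH = pKa + log10([A-]/[HA])
pH = 7.9 + log10(14.18)
pH = 9.0517

9.0517


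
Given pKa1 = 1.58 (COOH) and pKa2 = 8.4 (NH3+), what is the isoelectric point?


pI = (pKa1 + pKa2) / 2
pI = (1.58 + 8.4) / 2
pI = 4.99

4.99


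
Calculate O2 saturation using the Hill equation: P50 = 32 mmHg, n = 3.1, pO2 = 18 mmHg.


Y = pO2^n / (P50^n + pO2^n)
Y = 18^3.1 / (32^3.1 + 18^3.1)
Y = 14.39%

14.39%


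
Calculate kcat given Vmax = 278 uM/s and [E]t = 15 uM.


kcat = Vmax / [E]t
kcat = 278 / 15
kcat = 18.5333 s^-1

18.5333 s^-1


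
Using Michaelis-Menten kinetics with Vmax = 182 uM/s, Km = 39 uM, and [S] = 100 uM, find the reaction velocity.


v = Vmax * [S] / (Km + [S])
v = 182 * 100 / (39 + 100)
v = 130.9353 uM/s

130.9353 uM/s


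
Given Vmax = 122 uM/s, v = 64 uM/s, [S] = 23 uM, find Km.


Km = [S] * (Vmax - v) / v
Km = 23 * (122 - 64) / 64
Km = 20.8438 uM

20.8438 uM


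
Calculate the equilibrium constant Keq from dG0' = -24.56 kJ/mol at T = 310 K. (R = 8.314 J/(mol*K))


Keq = exp(-dG0 * 1000 / (R * T))
Keq = exp(-(-24.56) * 1000 / (8.314 * 310))
Keq = 13755.6445

13755.6445


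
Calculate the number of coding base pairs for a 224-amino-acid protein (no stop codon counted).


Each amino acid = 1 codon = 3 bp
bp = 224 * 3 = 672 bp

672 bp


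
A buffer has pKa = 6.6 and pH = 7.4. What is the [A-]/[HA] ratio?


[A-]/[HA] = 10^(pH - pKa)
= 10^(7.4 - 6.6)
= 6.3096

6.3096


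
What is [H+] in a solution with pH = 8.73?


[H+] = 10^(-pH)
[H+] = 10^(-8.73)
[H+] = 1.862e-09 M

1.862e-09 M


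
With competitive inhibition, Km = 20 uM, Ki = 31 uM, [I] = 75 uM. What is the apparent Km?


Km_app = Km * (1 + [I]/Ki)
Km_app = 20 * (1 + 75/31)
Km_app = 68.3871 uM

68.3871 uM


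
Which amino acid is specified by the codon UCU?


Standard genetic code lookup.
Codon UCU -> Ser

Ser


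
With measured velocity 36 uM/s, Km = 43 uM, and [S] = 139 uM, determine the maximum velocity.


Vmax = v * (Km + [S]) / [S]
Vmax = 36 * (43 + 139) / 139
Vmax = 47.1367 uM/s

47.1367 uM/s


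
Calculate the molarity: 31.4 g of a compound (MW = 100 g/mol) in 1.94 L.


C = (mass / MW) / volume
C = (31.4 / 100) / 1.94
C = 0.1619 M

0.1619 M


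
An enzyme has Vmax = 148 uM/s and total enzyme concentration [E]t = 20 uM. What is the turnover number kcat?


kcat = Vmax / [E]t
kcat = 148 / 20
kcat = 7.4 s^-1

7.4 s^-1


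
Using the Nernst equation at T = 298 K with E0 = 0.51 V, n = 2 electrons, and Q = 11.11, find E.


E = E0 - (RT/nF) * ln(Q)
E = 0.51 - (8.314 * 298 / (2 * 96485)) * ln(11.11)
E = 0.4791 V

0.4791 V


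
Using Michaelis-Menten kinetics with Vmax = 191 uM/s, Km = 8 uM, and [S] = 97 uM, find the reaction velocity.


v = Vmax * [S] / (Km + [S])
v = 191 * 97 / (8 + 97)
v = 176.4476 uM/s

176.4476 uM/s


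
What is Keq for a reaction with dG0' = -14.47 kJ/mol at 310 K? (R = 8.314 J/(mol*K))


Keq = exp(-dG0 * 1000 / (R * T))
Keq = exp(-(-14.47) * 1000 / (8.314 * 310))
Keq = 274.3255

274.3255


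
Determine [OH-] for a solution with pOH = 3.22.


[OH-] = 10^(-pOH)
[OH-] = 10^(-3.22)
[OH-] = 6.026e-04 M

6.026e-04 M


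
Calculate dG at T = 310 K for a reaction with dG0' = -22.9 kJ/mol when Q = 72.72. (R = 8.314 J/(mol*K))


dG = dG0' + RT * ln(Q) / 1000
dG = -22.9 + 8.314 * 310 * ln(72.72) / 1000
dG = -11.8519 kJ/mol

-11.8519 kJ/mol


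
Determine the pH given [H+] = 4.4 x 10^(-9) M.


pH = -log10([H+])
pH = -log10(4.4 x 10^(-9))
pH = 8.3565

8.3565


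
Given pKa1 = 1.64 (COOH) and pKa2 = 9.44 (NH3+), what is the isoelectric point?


pI = (pKa1 + pKa2) / 2
pI = (1.64 + 9.44) / 2
pI = 5.54

5.54


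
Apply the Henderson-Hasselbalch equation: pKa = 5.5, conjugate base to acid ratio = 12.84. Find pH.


pH = pKa + log10([A-]/[HA])
pH = 5.5 + log10(12.84)
pH = 6.6086

6.6086


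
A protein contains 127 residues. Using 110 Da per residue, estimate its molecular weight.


MW = n_residues * 110 Da
MW = 127 * 110
MW = 13970 Da

13970 Da


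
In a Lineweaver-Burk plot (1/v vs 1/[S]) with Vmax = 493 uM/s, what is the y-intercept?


y-intercept = 1/Vmax
= 1/493
= 0.002 s/uM

0.002 s/uM


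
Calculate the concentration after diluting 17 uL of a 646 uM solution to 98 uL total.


C2 = C1 * V1 / V2
C2 = 646 * 17 / 98
C2 = 112.0612 uM

112.0612 uM


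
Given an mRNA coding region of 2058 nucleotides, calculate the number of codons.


codons = nucleotides / 3
codons = 2058 / 3 = 686

686


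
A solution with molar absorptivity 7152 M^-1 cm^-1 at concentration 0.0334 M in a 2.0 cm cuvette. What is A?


A = epsilon * c * l
A = 7152 * 0.0334 * 2.0
A = 477.7536

477.7536


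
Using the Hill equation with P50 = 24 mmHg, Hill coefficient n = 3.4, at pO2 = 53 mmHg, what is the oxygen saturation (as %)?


Y = pO2^n / (P50^n + pO2^n)
Y = 53^3.4 / (24^3.4 + 53^3.4)
Y = 93.66%

93.66%


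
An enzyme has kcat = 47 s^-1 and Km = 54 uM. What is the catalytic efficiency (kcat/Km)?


Catalytic efficiency = kcat / Km
= 47 / 54
= 0.8704 uM^-1*s^-1

0.8704 uM^-1*s^-1


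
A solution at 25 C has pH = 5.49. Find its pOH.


pOH = 14 - pH
pOH = 14 - 5.49
pOH = 8.51

8.51


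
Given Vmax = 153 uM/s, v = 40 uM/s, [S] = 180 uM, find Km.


Km = [S] * (Vmax - v) / v
Km = 180 * (153 - 40) / 40
Km = 508.5 uM

508.5 uM


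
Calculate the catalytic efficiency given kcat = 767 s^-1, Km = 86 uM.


Catalytic efficiency = kcat / Km
= 767 / 86
= 8.9186 uM^-1*s^-1

8.9186 uM^-1*s^-1


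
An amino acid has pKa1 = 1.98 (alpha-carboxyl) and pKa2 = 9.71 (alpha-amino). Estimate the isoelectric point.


pI = (pKa1 + pKa2) / 2
pI = (1.98 + 9.71) / 2
pI = 5.845

5.845


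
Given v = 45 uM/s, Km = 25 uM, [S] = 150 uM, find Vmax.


Vmax = v * (Km + [S]) / [S]
Vmax = 45 * (25 + 150) / 150
Vmax = 52.5 uM/s

52.5 uM/s


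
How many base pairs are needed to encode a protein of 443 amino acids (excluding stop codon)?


Each amino acid = 1 codon = 3 bp
bp = 443 * 3 = 1329 bp

1329 bp


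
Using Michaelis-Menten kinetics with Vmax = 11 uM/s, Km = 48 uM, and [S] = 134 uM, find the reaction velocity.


v = Vmax * [S] / (Km + [S])
v = 11 * 134 / (48 + 134)
v = 8.0989 uM/s

8.0989 uM/s


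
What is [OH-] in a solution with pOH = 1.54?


[OH-] = 10^(-pOH)
[OH-] = 10^(-1.54)
[OH-] = 0.0288 M

0.0288 M


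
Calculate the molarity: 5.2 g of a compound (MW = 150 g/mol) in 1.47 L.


C = (mass / MW) / volume
C = (5.2 / 150) / 1.47
C = 0.0236 M

0.0236 M


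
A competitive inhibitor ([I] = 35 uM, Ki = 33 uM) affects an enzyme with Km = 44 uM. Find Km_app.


Km_app = Km * (1 + [I]/Ki)
Km_app = 44 * (1 + 35/33)
Km_app = 90.6667 uM

90.6667 uM


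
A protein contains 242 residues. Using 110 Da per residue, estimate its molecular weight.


MW = n_residues * 110 Da
MW = 242 * 110
MW = 26620 Da

26620 Da


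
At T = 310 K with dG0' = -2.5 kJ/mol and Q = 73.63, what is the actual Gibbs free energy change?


dG = dG0' + RT * ln(Q) / 1000
dG = -2.5 + 8.314 * 310 * ln(73.63) / 1000
dG = 8.5801 kJ/mol

8.5801 kJ/mol


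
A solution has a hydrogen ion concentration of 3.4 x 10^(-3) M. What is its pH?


pH = -log10([H+])
pH = -log10(3.4 x 10^(-3))
pH = 2.4685

2.4685


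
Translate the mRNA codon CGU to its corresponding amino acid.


Standard genetic code lookup.
Codon CGU -> Arg

Arg


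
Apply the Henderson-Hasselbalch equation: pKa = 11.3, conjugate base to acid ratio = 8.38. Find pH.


pH = pKa + log10([A-]/[HA])
pH = 11.3 + log10(8.38)
pH = 12.2232

12.2232


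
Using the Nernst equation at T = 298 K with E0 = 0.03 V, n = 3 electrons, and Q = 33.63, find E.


E = E0 - (RT/nF) * ln(Q)
E = 0.03 - (8.314 * 298 / (3 * 96485)) * ln(33.63)
E = -9.001e-05 V

-9.001e-05 V


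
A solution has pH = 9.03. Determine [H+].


[H+] = 10^(-pH)
[H+] = 10^(-9.03)
[H+] = 9.333e-10 M

9.333e-10 M


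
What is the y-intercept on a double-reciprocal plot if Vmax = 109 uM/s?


y-intercept = 1/Vmax
= 1/109
= 0.0092 s/uM

0.0092 s/uM


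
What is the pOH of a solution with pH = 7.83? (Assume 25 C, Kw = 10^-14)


pOH = 14 - pH
pOH = 14 - 7.83
pOH = 6.17

6.17


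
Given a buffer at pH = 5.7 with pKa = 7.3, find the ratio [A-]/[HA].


[A-]/[HA] = 10^(pH - pKa)
= 10^(5.7 - 7.3)
= 0.0251

0.0251


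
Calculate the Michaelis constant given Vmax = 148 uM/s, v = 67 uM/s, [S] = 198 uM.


Km = [S] * (Vmax - v) / v
Km = 198 * (148 - 67) / 67
Km = 239.3731 uM

239.3731 uM


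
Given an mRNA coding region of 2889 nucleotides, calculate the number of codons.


codons = nucleotides / 3
codons = 2889 / 3 = 963

963


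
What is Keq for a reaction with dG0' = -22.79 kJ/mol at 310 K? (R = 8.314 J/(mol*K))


Keq = exp(-dG0 * 1000 / (R * T))
Keq = exp(-(-22.79) * 1000 / (8.314 * 310))
Keq = 6921.9304

6921.9304


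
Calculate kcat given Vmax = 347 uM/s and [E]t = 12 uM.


kcat = Vmax / [E]t
kcat = 347 / 12
kcat = 28.9167 s^-1

28.9167 s^-1


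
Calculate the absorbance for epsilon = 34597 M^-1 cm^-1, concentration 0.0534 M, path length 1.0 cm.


A = epsilon * c * l
A = 34597 * 0.0534 * 1.0
A = 1847.4798

1847.4798


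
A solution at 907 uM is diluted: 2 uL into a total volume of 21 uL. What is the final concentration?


C2 = C1 * V1 / V2
C2 = 907 * 2 / 21
C2 = 86.381 uM

86.381 uM


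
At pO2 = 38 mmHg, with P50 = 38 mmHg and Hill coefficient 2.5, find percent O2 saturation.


Y = pO2^n / (P50^n + pO2^n)
Y = 38^2.5 / (38^2.5 + 38^2.5)
Y = 50.0%

50.0%


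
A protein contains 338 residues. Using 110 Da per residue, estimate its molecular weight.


MW = n_residues * 110 Da
MW = 338 * 110
MW = 37180 Da

37180 Da


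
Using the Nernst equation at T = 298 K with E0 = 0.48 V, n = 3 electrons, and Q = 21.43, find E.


E = E0 - (RT/nF) * ln(Q)
E = 0.48 - (8.314 * 298 / (3 * 96485)) * ln(21.43)
E = 0.4538 V

0.4538 V


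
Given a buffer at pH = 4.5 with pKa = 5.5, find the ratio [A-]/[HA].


[A-]/[HA] = 10^(pH - pKa)
= 10^(4.5 - 5.5)
= 0.1

0.1


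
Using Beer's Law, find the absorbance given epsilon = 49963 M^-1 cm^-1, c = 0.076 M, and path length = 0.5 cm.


A = epsilon * c * l
A = 49963 * 0.076 * 0.5
A = 1898.594

1898.594


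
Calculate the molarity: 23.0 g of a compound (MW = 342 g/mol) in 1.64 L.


C = (mass / MW) / volume
C = (23.0 / 342) / 1.64
C = 0.041 M

0.041 M


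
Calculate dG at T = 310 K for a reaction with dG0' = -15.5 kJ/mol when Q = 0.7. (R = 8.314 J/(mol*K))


dG = dG0' + RT * ln(Q) / 1000
dG = -15.5 + 8.314 * 310 * ln(0.7) / 1000
dG = -16.4193 kJ/mol

-16.4193 kJ/mol


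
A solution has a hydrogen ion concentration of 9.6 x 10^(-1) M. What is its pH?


pH = -log10([H+])
pH = -log10(9.6 x 10^(-1))
pH = 0.0177

0.0177


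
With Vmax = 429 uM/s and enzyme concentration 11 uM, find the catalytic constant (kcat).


kcat = Vmax / [E]t
kcat = 429 / 11
kcat = 39.0 s^-1

39.0 s^-1


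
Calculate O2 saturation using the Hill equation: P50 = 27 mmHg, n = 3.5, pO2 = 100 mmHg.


Y = pO2^n / (P50^n + pO2^n)
Y = 100^3.5 / (27^3.5 + 100^3.5)
Y = 98.99%

98.99%


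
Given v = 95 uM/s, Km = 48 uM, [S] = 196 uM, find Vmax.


Vmax = v * (Km + [S]) / [S]
Vmax = 95 * (48 + 196) / 196
Vmax = 118.2653 uM/s

118.2653 uM/s


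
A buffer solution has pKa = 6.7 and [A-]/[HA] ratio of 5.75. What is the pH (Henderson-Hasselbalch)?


pH = pKa + log10([A-]/[HA])
pH = 6.7 + log10(5.75)
pH = 7.4597

7.4597


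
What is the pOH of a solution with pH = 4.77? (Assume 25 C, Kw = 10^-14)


pOH = 14 - pH
pOH = 14 - 4.77
pOH = 9.23

9.23


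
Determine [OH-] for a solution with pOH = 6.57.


[OH-] = 10^(-pOH)
[OH-] = 10^(-6.57)
[OH-] = 2.692e-07 M

2.692e-07 M


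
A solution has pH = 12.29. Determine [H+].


[H+] = 10^(-pH)
[H+] = 10^(-12.29)
[H+] = 5.129e-13 M

5.129e-13 M


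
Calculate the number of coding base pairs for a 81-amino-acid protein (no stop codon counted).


Each amino acid = 1 codon = 3 bp
bp = 81 * 3 = 243 bp

243 bp


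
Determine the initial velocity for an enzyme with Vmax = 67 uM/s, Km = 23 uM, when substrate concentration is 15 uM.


v = Vmax * [S] / (Km + [S])
v = 67 * 15 / (23 + 15)
v = 26.4474 uM/s

26.4474 uM/s


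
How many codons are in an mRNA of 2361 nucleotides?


codons = nucleotides / 3
codons = 2361 / 3 = 787

787


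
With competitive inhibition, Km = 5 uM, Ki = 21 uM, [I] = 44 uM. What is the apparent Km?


Km_app = Km * (1 + [I]/Ki)
Km_app = 5 * (1 + 44/21)
Km_app = 15.4762 uM

15.4762 uM


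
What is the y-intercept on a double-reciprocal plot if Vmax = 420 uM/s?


y-intercept = 1/Vmax
= 1/420
= 0.0024 s/uM

0.0024 s/uM


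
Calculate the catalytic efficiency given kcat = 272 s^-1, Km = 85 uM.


Catalytic efficiency = kcat / Km
= 272 / 85
= 3.2 uM^-1*s^-1

3.2 uM^-1*s^-1


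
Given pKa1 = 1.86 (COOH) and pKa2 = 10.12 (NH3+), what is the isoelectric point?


pI = (pKa1 + pKa2) / 2
pI = (1.86 + 10.12) / 2
pI = 5.99

5.99


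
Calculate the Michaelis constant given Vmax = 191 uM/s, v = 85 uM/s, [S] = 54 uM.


Km = [S] * (Vmax - v) / v
Km = 54 * (191 - 85) / 85
Km = 67.3412 uM

67.3412 uM


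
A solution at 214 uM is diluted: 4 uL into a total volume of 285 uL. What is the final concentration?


C2 = C1 * V1 / V2
C2 = 214 * 4 / 285
C2 = 3.0035 uM

3.0035 uM


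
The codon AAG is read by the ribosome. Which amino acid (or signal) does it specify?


Standard genetic code lookup.
Codon AAG -> Lys

Lys


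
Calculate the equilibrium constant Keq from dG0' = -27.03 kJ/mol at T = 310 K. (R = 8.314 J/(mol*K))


Keq = exp(-dG0 * 1000 / (R * T))
Keq = exp(-(-27.03) * 1000 / (8.314 * 310))
Keq = 35866.4264

35866.4264


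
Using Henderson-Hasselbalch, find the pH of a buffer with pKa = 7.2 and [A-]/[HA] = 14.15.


pH = pKa + log10([A-]/[HA])
pH = 7.2 + log10(14.15)
pH = 8.3508

8.3508


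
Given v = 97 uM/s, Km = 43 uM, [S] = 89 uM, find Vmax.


Vmax = v * (Km + [S]) / [S]
Vmax = 97 * (43 + 89) / 89
Vmax = 143.8652 uM/s

143.8652 uM/s


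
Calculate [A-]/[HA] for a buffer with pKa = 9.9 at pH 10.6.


[A-]/[HA] = 10^(pH - pKa)
= 10^(10.6 - 9.9)
= 5.0119

5.0119


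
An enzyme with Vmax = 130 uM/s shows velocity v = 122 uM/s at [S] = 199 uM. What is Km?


Km = [S] * (Vmax - v) / v
Km = 199 * (130 - 122) / 122
Km = 13.0492 uM

13.0492 uM


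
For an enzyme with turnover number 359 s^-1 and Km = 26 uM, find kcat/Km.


Catalytic efficiency = kcat / Km
= 359 / 26
= 13.8077 uM^-1*s^-1

13.8077 uM^-1*s^-1


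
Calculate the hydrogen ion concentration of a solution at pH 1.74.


[H+] = 10^(-pH)
[H+] = 10^(-1.74)
[H+] = 0.0182 M

0.0182 M


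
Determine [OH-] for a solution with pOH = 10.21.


[OH-] = 10^(-pOH)
[OH-] = 10^(-10.21)
[OH-] = 6.166e-11 M

6.166e-11 M


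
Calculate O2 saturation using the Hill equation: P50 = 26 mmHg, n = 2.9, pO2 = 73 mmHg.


Y = pO2^n / (P50^n + pO2^n)
Y = 73^2.9 / (26^2.9 + 73^2.9)
Y = 95.23%

95.23%


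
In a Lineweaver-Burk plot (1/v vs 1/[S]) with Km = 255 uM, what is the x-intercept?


x-intercept = -1/Km
= -1/255
= -0.0039 1/uM

-0.0039 1/uM


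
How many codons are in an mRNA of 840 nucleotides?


codons = nucleotides / 3
codons = 840 / 3 = 280

280


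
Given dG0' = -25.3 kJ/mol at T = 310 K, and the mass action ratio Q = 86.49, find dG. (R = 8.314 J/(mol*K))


dG = dG0' + RT * ln(Q) / 1000
dG = -25.3 + 8.314 * 310 * ln(86.49) / 1000
dG = -13.805 kJ/mol

-13.805 kJ/mol


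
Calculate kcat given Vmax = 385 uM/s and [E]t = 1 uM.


kcat = Vmax / [E]t
kcat = 385 / 1
kcat = 385.0 s^-1

385.0 s^-1


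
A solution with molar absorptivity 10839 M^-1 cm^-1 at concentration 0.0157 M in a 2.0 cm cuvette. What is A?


A = epsilon * c * l
A = 10839 * 0.0157 * 2.0
A = 340.3446

340.3446


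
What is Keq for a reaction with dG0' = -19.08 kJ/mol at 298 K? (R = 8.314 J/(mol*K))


Keq = exp(-dG0 * 1000 / (R * T))
Keq = exp(-(-19.08) * 1000 / (8.314 * 298))
Keq = 2210.752

2210.752


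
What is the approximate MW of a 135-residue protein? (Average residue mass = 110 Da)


MW = n_residues * 110 Da
MW = 135 * 110
MW = 14850 Da

14850 Da


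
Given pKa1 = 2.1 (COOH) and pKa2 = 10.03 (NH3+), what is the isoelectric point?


pI = (pKa1 + pKa2) / 2
pI = (2.1 + 10.03) / 2
pI = 6.065

6.065


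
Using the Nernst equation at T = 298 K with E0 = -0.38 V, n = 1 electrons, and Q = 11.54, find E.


E = E0 - (RT/nF) * ln(Q)
E = -0.38 - (8.314 * 298 / (1 * 96485)) * ln(11.54)
E = -0.4428 V

-0.4428 V


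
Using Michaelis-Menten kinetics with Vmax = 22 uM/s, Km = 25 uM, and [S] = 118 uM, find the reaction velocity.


v = Vmax * [S] / (Km + [S])
v = 22 * 118 / (25 + 118)
v = 18.1538 uM/s

18.1538 uM/s


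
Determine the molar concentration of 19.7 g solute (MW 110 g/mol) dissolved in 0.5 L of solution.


C = (mass / MW) / volume
C = (19.7 / 110) / 0.5
C = 0.3582 M

0.3582 M


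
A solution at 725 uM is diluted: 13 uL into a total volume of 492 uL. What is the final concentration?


C2 = C1 * V1 / V2
C2 = 725 * 13 / 492
C2 = 19.1565 uM

19.1565 uM


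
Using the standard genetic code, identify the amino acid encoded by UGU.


Standard genetic code lookup.
Codon UGU -> Cys

Cys


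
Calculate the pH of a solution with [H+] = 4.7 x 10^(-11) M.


pH = -log10([H+])
pH = -log10(4.7 x 10^(-11))
pH = 10.3279

10.3279


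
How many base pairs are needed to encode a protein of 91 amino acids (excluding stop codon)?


Each amino acid = 1 codon = 3 bp
bp = 91 * 3 = 273 bp

273 bp


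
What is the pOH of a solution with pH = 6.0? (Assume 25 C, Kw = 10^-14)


pOH = 14 - pH
pOH = 14 - 6.0
pOH = 8.0

8.0


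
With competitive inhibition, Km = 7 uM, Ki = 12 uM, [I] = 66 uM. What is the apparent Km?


Km_app = Km * (1 + [I]/Ki)
Km_app = 7 * (1 + 66/12)
Km_app = 45.5 uM

45.5 uM


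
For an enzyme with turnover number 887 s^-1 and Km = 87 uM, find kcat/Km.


Catalytic efficiency = kcat / Km
= 887 / 87
= 10.1954 uM^-1*s^-1

10.1954 uM^-1*s^-1


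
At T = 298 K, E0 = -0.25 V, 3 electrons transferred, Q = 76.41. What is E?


E = E0 - (RT/nF) * ln(Q)
E = -0.25 - (8.314 * 298 / (3 * 96485)) * ln(76.41)
E = -0.2871 V

-0.2871 V


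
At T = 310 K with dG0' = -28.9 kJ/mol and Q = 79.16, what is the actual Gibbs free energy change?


dG = dG0' + RT * ln(Q) / 1000
dG = -28.9 + 8.314 * 310 * ln(79.16) / 1000
dG = -17.6332 kJ/mol

-17.6332 kJ/mol


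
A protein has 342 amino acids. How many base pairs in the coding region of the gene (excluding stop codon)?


Each amino acid = 1 codon = 3 bp
bp = 342 * 3 = 1026 bp

1026 bp


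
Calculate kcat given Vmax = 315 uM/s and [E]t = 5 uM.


kcat = Vmax / [E]t
kcat = 315 / 5
kcat = 63.0 s^-1

63.0 s^-1


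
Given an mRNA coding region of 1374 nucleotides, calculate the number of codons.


codons = nucleotides / 3
codons = 1374 / 3 = 458

458


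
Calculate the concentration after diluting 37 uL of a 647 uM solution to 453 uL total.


C2 = C1 * V1 / V2
C2 = 647 * 37 / 453
C2 = 52.8455 uM

52.8455 uM


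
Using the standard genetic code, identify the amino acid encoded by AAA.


Standard genetic code lookup.
Codon AAA -> Lys

Lys


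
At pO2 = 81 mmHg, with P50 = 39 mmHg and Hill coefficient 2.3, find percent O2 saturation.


Y = pO2^n / (P50^n + pO2^n)
Y = 81^2.3 / (39^2.3 + 81^2.3)
Y = 84.3%

84.3%


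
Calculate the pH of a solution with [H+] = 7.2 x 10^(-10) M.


pH = -log10([H+])
pH = -log10(7.2 x 10^(-10))
pH = 9.1427

9.1427


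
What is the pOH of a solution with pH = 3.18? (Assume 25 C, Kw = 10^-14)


pOH = 14 - pH
pOH = 14 - 3.18
pOH = 10.82

10.82


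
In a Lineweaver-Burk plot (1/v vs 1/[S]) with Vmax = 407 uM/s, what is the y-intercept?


y-intercept = 1/Vmax
= 1/407
= 0.0025 s/uM

0.0025 s/uM


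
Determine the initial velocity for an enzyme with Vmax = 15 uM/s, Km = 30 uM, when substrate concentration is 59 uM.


v = Vmax * [S] / (Km + [S])
v = 15 * 59 / (30 + 59)
v = 9.9438 uM/s

9.9438 uM/s


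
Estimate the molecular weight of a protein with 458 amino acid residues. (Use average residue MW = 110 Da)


MW = n_residues * 110 Da
MW = 458 * 110
MW = 50380 Da

50380 Da


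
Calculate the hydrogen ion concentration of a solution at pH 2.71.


[H+] = 10^(-pH)
[H+] = 10^(-2.71)
[H+] = 0.0019 M

0.0019 M


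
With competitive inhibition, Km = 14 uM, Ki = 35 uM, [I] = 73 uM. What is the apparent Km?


Km_app = Km * (1 + [I]/Ki)
Km_app = 14 * (1 + 73/35)
Km_app = 43.2 uM

43.2 uM


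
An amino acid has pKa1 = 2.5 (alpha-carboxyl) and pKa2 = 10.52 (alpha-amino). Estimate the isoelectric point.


pI = (pKa1 + pKa2) / 2
pI = (2.5 + 10.52) / 2
pI = 6.51

6.51


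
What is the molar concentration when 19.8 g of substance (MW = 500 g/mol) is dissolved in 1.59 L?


C = (mass / MW) / volume
C = (19.8 / 500) / 1.59
C = 0.0249 M

0.0249 M


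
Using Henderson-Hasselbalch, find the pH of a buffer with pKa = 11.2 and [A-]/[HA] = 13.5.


pH = pKa + log10([A-]/[HA])
pH = 11.2 + log10(13.5)
pH = 12.3303

12.3303


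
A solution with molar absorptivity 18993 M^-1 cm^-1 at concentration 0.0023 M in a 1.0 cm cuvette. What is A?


A = epsilon * c * l
A = 18993 * 0.0023 * 1.0
A = 43.6839

43.6839


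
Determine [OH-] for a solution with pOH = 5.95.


[OH-] = 10^(-pOH)
[OH-] = 10^(-5.95)
[OH-] = 1.122e-06 M

1.122e-06 M


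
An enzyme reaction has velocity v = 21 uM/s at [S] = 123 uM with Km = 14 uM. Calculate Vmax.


Vmax = v * (Km + [S]) / [S]
Vmax = 21 * (14 + 123) / 123
Vmax = 23.3902 uM/s

23.3902 uM/s


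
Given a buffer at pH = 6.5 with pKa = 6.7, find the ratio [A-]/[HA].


[A-]/[HA] = 10^(pH - pKa)
= 10^(6.5 - 6.7)
= 0.631

0.631


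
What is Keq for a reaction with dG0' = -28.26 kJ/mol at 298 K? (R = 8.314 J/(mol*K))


Keq = exp(-dG0 * 1000 / (R * T))
Keq = exp(-(-28.26) * 1000 / (8.314 * 298))
Keq = 89888.7842

89888.7842


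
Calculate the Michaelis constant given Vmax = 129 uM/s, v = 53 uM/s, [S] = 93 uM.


Km = [S] * (Vmax - v) / v
Km = 93 * (129 - 53) / 53
Km = 133.3585 uM

133.3585 uM


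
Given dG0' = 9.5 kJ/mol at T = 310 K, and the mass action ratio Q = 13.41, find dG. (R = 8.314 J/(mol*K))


dG = dG0' + RT * ln(Q) / 1000
dG = 9.5 + 8.314 * 310 * ln(13.41) / 1000
dG = 16.1908 kJ/mol

16.1908 kJ/mol


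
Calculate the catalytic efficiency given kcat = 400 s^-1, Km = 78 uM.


Catalytic efficiency = kcat / Km
= 400 / 78
= 5.1282 uM^-1*s^-1

5.1282 uM^-1*s^-1


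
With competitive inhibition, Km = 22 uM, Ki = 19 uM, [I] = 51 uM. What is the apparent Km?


Km_app = Km * (1 + [I]/Ki)
Km_app = 22 * (1 + 51/19)
Km_app = 81.0526 uM

81.0526 uM


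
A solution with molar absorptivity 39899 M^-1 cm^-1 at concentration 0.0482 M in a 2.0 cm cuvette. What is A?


A = epsilon * c * l
A = 39899 * 0.0482 * 2.0
A = 3846.2636

3846.2636


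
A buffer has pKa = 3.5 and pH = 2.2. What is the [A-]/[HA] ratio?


[A-]/[HA] = 10^(pH - pKa)
= 10^(2.2 - 3.5)
= 0.0501

0.0501


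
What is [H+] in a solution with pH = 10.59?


[H+] = 10^(-pH)
[H+] = 10^(-10.59)
[H+] = 2.570e-11 M

2.570e-11 M


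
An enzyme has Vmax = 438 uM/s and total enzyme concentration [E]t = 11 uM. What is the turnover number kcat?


kcat = Vmax / [E]t
kcat = 438 / 11
kcat = 39.8182 s^-1

39.8182 s^-1


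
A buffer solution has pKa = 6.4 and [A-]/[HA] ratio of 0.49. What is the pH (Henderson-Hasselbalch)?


pH = pKa + log10([A-]/[HA])
pH = 6.4 + log10(0.49)
pH = 6.0902

6.0902


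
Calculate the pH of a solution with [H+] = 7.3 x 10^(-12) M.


pH = -log10([H+])
pH = -log10(7.3 x 10^(-12))
pH = 11.1367

11.1367


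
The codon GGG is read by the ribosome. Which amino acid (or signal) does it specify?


Standard genetic code lookup.
Codon GGG -> Gly

Gly


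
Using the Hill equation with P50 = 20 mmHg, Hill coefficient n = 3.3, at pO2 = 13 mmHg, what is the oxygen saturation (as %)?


Y = pO2^n / (P50^n + pO2^n)
Y = 13^3.3 / (20^3.3 + 13^3.3)
Y = 19.44%

19.44%


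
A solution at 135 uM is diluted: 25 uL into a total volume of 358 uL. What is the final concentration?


C2 = C1 * V1 / V2
C2 = 135 * 25 / 358
C2 = 9.4274 uM

9.4274 uM


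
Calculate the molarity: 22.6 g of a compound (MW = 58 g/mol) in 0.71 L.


C = (mass / MW) / volume
C = (22.6 / 58) / 0.71
C = 0.5488 M

0.5488 M


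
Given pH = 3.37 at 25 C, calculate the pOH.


pOH = 14 - pH
pOH = 14 - 3.37
pOH = 10.63

10.63


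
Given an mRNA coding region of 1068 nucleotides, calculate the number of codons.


codons = nucleotides / 3
codons = 1068 / 3 = 356

356


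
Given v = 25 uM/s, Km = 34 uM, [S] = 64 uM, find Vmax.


Vmax = v * (Km + [S]) / [S]
Vmax = 25 * (34 + 64) / 64
Vmax = 38.2812 uM/s

38.2812 uM/s


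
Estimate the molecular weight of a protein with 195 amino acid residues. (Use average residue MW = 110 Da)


MW = n_residues * 110 Da
MW = 195 * 110
MW = 21450 Da

21450 Da


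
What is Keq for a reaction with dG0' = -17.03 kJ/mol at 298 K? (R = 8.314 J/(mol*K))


Keq = exp(-dG0 * 1000 / (R * T))
Keq = exp(-(-17.03) * 1000 / (8.314 * 298))
Keq = 966.4843

966.4843


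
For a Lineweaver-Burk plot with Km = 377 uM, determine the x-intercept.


x-intercept = -1/Km
= -1/377
= -0.0027 1/uM

-0.0027 1/uM


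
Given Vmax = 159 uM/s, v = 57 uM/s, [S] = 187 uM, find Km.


Km = [S] * (Vmax - v) / v
Km = 187 * (159 - 57) / 57
Km = 334.6316 uM

334.6316 uM


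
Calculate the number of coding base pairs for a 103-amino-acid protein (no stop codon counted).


Each amino acid = 1 codon = 3 bp
bp = 103 * 3 = 309 bp

309 bp


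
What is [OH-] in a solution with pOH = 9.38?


[OH-] = 10^(-pOH)
[OH-] = 10^(-9.38)
[OH-] = 4.169e-10 M

4.169e-10 M


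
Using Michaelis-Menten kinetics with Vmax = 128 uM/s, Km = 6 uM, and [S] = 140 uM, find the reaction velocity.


v = Vmax * [S] / (Km + [S])
v = 128 * 140 / (6 + 140)
v = 122.7397 uM/s

122.7397 uM/s


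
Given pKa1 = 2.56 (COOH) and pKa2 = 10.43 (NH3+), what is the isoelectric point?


pI = (pKa1 + pKa2) / 2
pI = (2.56 + 10.43) / 2
pI = 6.495

6.495


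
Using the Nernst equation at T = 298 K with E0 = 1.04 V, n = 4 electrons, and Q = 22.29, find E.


E = E0 - (RT/nF) * ln(Q)
E = 1.04 - (8.314 * 298 / (4 * 96485)) * ln(22.29)
E = 1.0201 V

1.0201 V


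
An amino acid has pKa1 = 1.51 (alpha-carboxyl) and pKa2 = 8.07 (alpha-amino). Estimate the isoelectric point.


pI = (pKa1 + pKa2) / 2
pI = (1.51 + 8.07) / 2
pI = 4.79

4.79


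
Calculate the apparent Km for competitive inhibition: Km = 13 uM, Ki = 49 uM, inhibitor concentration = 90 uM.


Km_app = Km * (1 + [I]/Ki)
Km_app = 13 * (1 + 90/49)
Km_app = 36.8776 uM

36.8776 uM


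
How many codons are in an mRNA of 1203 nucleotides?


codons = nucleotides / 3
codons = 1203 / 3 = 401

401


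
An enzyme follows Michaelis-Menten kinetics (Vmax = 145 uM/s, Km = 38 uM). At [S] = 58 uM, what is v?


v = Vmax * [S] / (Km + [S])
v = 145 * 58 / (38 + 58)
v = 87.6042 uM/s

87.6042 uM/s


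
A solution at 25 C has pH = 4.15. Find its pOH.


pOH = 14 - pH
pOH = 14 - 4.15
pOH = 9.85

9.85


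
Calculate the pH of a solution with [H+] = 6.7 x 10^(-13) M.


pH = -log10([H+])
pH = -log10(6.7 x 10^(-13))
pH = 12.1739

12.1739


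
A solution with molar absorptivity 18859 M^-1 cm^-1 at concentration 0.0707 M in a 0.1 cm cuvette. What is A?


A = epsilon * c * l
A = 18859 * 0.0707 * 0.1
A = 133.3331

133.3331


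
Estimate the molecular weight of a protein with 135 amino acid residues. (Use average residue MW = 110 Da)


MW = n_residues * 110 Da
MW = 135 * 110
MW = 14850 Da

14850 Da


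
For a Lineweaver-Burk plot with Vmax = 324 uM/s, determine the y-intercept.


y-intercept = 1/Vmax
= 1/324
= 0.0031 s/uM

0.0031 s/uM


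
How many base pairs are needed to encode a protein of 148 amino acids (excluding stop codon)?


Each amino acid = 1 codon = 3 bp
bp = 148 * 3 = 444 bp

444 bp


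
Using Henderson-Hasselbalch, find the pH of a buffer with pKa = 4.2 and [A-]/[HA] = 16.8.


pH = pKa + log10([A-]/[HA])
pH = 4.2 + log10(16.8)
pH = 5.4253

5.4253


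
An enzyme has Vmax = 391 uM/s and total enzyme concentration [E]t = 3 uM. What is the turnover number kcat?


kcat = Vmax / [E]t
kcat = 391 / 3
kcat = 130.3333 s^-1

130.3333 s^-1


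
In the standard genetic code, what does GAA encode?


Standard genetic code lookup.
Codon GAA -> Glu

Glu


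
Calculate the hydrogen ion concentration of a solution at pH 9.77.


[H+] = 10^(-pH)
[H+] = 10^(-9.77)
[H+] = 1.698e-10 M

1.698e-10 M


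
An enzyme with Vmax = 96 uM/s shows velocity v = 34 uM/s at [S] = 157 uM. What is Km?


Km = [S] * (Vmax - v) / v
Km = 157 * (96 - 34) / 34
Km = 286.2941 uM

286.2941 uM


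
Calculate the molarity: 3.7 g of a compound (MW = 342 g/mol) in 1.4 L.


C = (mass / MW) / volume
C = (3.7 / 342) / 1.4
C = 0.0077 M

0.0077 M


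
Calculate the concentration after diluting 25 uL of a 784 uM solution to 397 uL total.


C2 = C1 * V1 / V2
C2 = 784 * 25 / 397
C2 = 49.3703 uM

49.3703 uM


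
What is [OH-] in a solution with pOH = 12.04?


[OH-] = 10^(-pOH)
[OH-] = 10^(-12.04)
[OH-] = 9.120e-13 M

9.120e-13 M


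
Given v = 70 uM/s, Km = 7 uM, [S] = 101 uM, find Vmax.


Vmax = v * (Km + [S]) / [S]
Vmax = 70 * (7 + 101) / 101
Vmax = 74.8515 uM/s

74.8515 uM/s


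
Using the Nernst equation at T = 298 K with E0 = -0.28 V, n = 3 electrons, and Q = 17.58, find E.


E = E0 - (RT/nF) * ln(Q)
E = -0.28 - (8.314 * 298 / (3 * 96485)) * ln(17.58)
E = -0.3045 V

-0.3045 V


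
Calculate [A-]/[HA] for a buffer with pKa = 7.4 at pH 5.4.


[A-]/[HA] = 10^(pH - pKa)
= 10^(5.4 - 7.4)
= 0.01

0.01


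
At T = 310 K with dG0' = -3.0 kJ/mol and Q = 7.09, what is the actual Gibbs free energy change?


dG = dG0' + RT * ln(Q) / 1000
dG = -3.0 + 8.314 * 310 * ln(7.09) / 1000
dG = 2.0482 kJ/mol

2.0482 kJ/mol


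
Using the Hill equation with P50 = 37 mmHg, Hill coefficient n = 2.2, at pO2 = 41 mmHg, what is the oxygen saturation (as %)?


Y = pO2^n / (P50^n + pO2^n)
Y = 41^2.2 / (37^2.2 + 41^2.2)
Y = 55.62%

55.62%


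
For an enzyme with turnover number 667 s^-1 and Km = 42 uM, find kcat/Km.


Catalytic efficiency = kcat / Km
= 667 / 42
= 15.881 uM^-1*s^-1

15.881 uM^-1*s^-1


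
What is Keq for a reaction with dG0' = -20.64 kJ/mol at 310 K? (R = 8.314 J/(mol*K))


Keq = exp(-dG0 * 1000 / (R * T))
Keq = exp(-(-20.64) * 1000 / (8.314 * 310))
Keq = 3005.6724

3005.6724


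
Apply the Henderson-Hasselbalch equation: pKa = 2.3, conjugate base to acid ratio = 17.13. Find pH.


pH = pKa + log10([A-]/[HA])
pH = 2.3 + log10(17.13)
pH = 3.5338

3.5338


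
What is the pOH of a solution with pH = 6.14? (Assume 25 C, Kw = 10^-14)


pOH = 14 - pH
pOH = 14 - 6.14
pOH = 7.86

7.86


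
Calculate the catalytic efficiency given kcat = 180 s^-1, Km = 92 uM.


Catalytic efficiency = kcat / Km
= 180 / 92
= 1.9565 uM^-1*s^-1

1.9565 uM^-1*s^-1


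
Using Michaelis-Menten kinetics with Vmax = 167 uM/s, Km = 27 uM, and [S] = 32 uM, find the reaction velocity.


v = Vmax * [S] / (Km + [S])
v = 167 * 32 / (27 + 32)
v = 90.5763 uM/s

90.5763 uM/s


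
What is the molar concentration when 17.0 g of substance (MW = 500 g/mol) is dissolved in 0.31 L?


C = (mass / MW) / volume
C = (17.0 / 500) / 0.31
C = 0.1097 M

0.1097 M


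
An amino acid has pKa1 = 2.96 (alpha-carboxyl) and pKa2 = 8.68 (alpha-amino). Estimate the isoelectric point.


pI = (pKa1 + pKa2) / 2
pI = (2.96 + 8.68) / 2
pI = 5.82

5.82


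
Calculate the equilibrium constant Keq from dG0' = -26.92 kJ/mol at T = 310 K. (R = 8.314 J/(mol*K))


Keq = exp(-dG0 * 1000 / (R * T))
Keq = exp(-(-26.92) * 1000 / (8.314 * 310))
Keq = 34367.8659

34367.8659


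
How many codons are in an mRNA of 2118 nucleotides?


codons = nucleotides / 3
codons = 2118 / 3 = 706

706


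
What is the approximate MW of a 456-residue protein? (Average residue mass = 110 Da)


MW = n_residues * 110 Da
MW = 456 * 110
MW = 50160 Da

50160 Da


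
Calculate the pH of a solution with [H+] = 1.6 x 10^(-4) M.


pH = -log10([H+])
pH = -log10(1.6 x 10^(-4))
pH = 3.7959

3.7959


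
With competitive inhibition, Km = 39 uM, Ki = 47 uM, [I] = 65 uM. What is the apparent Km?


Km_app = Km * (1 + [I]/Ki)
Km_app = 39 * (1 + 65/47)
Km_app = 92.9362 uM

92.9362 uM
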